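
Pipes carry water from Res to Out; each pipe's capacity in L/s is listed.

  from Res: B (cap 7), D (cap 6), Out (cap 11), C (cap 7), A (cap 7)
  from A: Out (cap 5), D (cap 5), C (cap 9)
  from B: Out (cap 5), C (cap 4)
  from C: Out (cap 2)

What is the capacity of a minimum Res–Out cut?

Augment Res→Out: bottleneck 11, flow now 11.
Augment Res→A→Out: bottleneck 5, flow now 16.
Augment Res→B→Out: bottleneck 5, flow now 21.
Augment Res→C→Out: bottleneck 2, flow now 23.
No augmenting path remains; maximum flow = 23.
By max-flow min-cut, the minimum cut capacity equals the max flow.
In the residual graph, reachable from Res: {Res, A, B, C, D}.
Min-cut edges: Res→Out (11), A→Out (5), B→Out (5), C→Out (2); capacity 11 + 5 + 5 + 2 = 23.

23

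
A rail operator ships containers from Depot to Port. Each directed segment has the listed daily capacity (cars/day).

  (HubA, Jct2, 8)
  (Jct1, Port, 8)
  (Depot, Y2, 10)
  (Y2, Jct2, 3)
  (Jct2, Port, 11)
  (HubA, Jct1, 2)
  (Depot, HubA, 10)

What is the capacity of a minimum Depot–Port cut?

Augment Depot→HubA→Jct2→Port: bottleneck 8, flow now 8.
Augment Depot→HubA→Jct1→Port: bottleneck 2, flow now 10.
Augment Depot→Y2→Jct2→Port: bottleneck 3, flow now 13.
No augmenting path remains; maximum flow = 13.
By max-flow min-cut, the minimum cut capacity equals the max flow.
In the residual graph, reachable from Depot: {Depot, Y2}.
Min-cut edges: Depot→HubA (10), Y2→Jct2 (3); capacity 10 + 3 = 13.

13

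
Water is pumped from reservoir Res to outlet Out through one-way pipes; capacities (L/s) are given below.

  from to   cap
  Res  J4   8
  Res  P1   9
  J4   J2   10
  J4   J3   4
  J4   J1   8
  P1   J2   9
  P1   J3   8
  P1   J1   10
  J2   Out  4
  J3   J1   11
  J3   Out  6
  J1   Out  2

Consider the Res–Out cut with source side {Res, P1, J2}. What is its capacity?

Edges leaving {Res, P1, J2}: Res→J4 (8), P1→J3 (8), P1→J1 (10), J2→Out (4).
Cut capacity = 8 + 8 + 10 + 4 = 30.

30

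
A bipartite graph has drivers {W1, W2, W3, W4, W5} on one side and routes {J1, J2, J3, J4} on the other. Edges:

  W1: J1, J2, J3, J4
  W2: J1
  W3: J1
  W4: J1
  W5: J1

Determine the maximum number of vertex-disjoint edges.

Unit-capacity flow: source→left, listed edges, right→sink; max matching = max flow.
Augmenting path W1→J1 (+1); matched 1.
Augmenting path W2→J1→W1→J2 (+1); matched 2.
No augmenting path remains; maximum matching = 2.
König certificate: {W1, J1} is a vertex cover of size 2 (every listed pair touches it), so no matching can be larger.

2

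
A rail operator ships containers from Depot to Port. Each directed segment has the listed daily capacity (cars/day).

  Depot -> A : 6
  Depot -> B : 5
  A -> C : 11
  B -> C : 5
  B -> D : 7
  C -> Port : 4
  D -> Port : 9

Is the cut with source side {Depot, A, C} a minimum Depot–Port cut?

Given cut capacity: 5 + 4 = 9.
Augment Depot→A→C→Port: bottleneck 4, flow now 4.
Augment Depot→B→D→Port: bottleneck 5, flow now 9.
No augmenting path remains; maximum flow = 9.
Cut capacity 9 equals the max flow, so it is a minimum cut.

Yes — it is a minimum cut (capacity 9).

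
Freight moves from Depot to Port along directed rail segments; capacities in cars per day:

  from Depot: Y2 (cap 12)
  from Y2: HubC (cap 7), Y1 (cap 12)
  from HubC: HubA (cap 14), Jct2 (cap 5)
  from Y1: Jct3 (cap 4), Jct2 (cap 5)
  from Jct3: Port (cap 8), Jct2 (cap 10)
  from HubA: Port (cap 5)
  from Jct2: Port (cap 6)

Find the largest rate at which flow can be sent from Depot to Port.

12

Augment Depot→Y2→HubC→HubA→Port: bottleneck 5, flow now 5.
Augment Depot→Y2→HubC→Jct2→Port: bottleneck 2, flow now 7.
Augment Depot→Y2→Y1→Jct3→Port: bottleneck 4, flow now 11.
Augment Depot→Y2→Y1→Jct2→Port: bottleneck 1, flow now 12.
No augmenting path remains; maximum flow = 12.
In the residual graph, reachable from Depot: {Depot}.
Min-cut edges: Depot→Y2 (12); capacity 12 = 12.
This cut is saturated, so no flow can exceed 12.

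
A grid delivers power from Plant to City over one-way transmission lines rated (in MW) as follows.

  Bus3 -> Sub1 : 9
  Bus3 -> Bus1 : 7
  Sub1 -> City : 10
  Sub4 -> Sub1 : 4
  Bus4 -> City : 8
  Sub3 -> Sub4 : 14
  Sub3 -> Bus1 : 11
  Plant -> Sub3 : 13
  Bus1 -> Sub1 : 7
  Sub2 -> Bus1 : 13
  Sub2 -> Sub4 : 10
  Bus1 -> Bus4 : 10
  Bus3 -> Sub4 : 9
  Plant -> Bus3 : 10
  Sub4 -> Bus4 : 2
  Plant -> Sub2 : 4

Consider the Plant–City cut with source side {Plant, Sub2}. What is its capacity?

Edges leaving {Plant, Sub2}: Plant→Sub3 (13), Plant→Bus3 (10), Sub2→Bus1 (13), Sub2→Sub4 (10).
Cut capacity = 13 + 10 + 13 + 10 = 46.

46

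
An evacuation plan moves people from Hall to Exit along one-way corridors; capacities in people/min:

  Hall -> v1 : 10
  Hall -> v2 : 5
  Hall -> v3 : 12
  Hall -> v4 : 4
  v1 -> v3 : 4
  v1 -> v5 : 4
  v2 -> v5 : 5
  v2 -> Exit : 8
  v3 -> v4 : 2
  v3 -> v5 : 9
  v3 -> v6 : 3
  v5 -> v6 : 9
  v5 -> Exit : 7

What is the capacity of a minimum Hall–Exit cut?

Augment Hall→v2→Exit: bottleneck 5, flow now 5.
Augment Hall→v1→v5→Exit: bottleneck 4, flow now 9.
Augment Hall→v3→v5→Exit: bottleneck 3, flow now 12.
No augmenting path remains; maximum flow = 12.
By max-flow min-cut, the minimum cut capacity equals the max flow.
In the residual graph, reachable from Hall: {Hall, v1, v3, v4, v5, v6}.
Min-cut edges: Hall→v2 (5), v5→Exit (7); capacity 5 + 7 = 12.

12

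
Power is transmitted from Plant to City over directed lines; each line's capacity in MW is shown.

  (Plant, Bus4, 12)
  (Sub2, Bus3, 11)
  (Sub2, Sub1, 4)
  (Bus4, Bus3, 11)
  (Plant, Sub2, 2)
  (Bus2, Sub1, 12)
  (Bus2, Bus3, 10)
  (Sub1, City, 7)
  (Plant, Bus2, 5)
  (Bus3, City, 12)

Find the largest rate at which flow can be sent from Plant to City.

Augment Plant→Bus4→Bus3→City: bottleneck 11, flow now 11.
Augment Plant→Bus2→Sub1→City: bottleneck 5, flow now 16.
Augment Plant→Sub2→Sub1→City: bottleneck 2, flow now 18.
No augmenting path remains; maximum flow = 18.
In the residual graph, reachable from Plant: {Plant, Bus4}.
Min-cut edges: Plant→Bus2 (5), Plant→Sub2 (2), Bus4→Bus3 (11); capacity 5 + 2 + 11 = 18.
This cut is saturated, so no flow can exceed 18.

18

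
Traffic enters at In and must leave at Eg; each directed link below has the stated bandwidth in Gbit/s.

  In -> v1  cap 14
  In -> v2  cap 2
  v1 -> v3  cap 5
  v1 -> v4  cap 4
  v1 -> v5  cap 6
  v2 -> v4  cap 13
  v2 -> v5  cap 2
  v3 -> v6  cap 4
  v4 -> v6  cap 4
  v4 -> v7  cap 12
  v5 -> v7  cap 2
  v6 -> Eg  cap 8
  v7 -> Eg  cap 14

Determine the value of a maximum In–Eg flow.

12

Augment In→v1→v3→v6→Eg: bottleneck 4, flow now 4.
Augment In→v1→v4→v6→Eg: bottleneck 4, flow now 8.
Augment In→v1→v5→v7→Eg: bottleneck 2, flow now 10.
Augment In→v2→v4→v7→Eg: bottleneck 2, flow now 12.
No augmenting path remains; maximum flow = 12.
In the residual graph, reachable from In: {In, v1, v3, v5}.
Min-cut edges: In→v2 (2), v1→v4 (4), v3→v6 (4), v5→v7 (2); capacity 2 + 4 + 4 + 2 = 12.
This cut is saturated, so no flow can exceed 12.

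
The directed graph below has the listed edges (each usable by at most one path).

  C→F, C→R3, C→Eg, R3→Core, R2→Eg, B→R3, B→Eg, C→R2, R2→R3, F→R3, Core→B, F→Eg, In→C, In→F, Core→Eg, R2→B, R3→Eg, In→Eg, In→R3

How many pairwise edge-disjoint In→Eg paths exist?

Assign every edge capacity 1; by Menger, the answer equals the max flow.
Path In→Eg (+1); total 1.
Path In→C→Eg (+1); total 2.
Path In→F→Eg (+1); total 3.
Path In→R3→Eg (+1); total 4.
No residual In→Eg path; max flow = 4.
Certifying cut of size 4: {In→C, In→Eg, In→F, In→R3}.

4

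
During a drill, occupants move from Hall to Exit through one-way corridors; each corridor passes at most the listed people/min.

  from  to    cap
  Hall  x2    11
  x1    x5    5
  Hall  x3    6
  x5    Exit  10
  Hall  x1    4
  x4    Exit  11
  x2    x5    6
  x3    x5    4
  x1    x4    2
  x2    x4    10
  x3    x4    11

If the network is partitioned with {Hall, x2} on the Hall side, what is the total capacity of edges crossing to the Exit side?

Edges leaving {Hall, x2}: Hall→x1 (4), Hall→x3 (6), x2→x4 (10), x2→x5 (6).
Cut capacity = 4 + 6 + 10 + 6 = 26.

26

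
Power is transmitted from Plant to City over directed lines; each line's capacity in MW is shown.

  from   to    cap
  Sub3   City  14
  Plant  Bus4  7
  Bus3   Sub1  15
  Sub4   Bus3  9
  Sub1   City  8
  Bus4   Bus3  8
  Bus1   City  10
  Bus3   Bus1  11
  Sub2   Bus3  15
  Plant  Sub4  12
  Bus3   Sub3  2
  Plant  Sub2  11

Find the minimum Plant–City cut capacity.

20

Augment Plant→Sub4→Bus3→Sub1→City: bottleneck 8, flow now 8.
Augment Plant→Sub4→Bus3→Sub3→City: bottleneck 1, flow now 9.
Augment Plant→Bus4→Bus3→Sub3→City: bottleneck 1, flow now 10.
Augment Plant→Bus4→Bus3→Bus1→City: bottleneck 6, flow now 16.
Augment Plant→Sub2→Bus3→Bus1→City: bottleneck 4, flow now 20.
No augmenting path remains; maximum flow = 20.
By max-flow min-cut, the minimum cut capacity equals the max flow.
In the residual graph, reachable from Plant: {Plant, Sub4, Bus4, Sub2, Bus3, Sub1, Bus1}.
Min-cut edges: Bus3→Sub3 (2), Sub1→City (8), Bus1→City (10); capacity 2 + 8 + 10 = 20.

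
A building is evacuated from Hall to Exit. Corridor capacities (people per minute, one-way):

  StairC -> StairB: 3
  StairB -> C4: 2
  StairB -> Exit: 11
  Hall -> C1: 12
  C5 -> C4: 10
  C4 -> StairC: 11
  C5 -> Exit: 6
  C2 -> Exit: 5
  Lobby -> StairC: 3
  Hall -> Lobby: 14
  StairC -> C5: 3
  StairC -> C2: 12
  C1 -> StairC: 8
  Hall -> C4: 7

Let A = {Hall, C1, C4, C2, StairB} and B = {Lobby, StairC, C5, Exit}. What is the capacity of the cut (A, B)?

49

Edges leaving {Hall, C1, C4, C2, StairB}: Hall→Lobby (14), C1→StairC (8), C4→StairC (11), C2→Exit (5), StairB→Exit (11).
Cut capacity = 14 + 8 + 11 + 5 + 11 = 49.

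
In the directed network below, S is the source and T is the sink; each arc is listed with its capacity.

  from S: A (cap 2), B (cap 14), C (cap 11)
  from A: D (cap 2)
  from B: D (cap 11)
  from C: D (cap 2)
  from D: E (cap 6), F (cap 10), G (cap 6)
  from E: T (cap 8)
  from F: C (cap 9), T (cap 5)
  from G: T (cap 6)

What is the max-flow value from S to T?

Augment S→A→D→E→T: bottleneck 2, flow now 2.
Augment S→B→D→E→T: bottleneck 4, flow now 6.
Augment S→B→D→F→T: bottleneck 5, flow now 11.
Augment S→B→D→G→T: bottleneck 2, flow now 13.
Augment S→C→D→G→T: bottleneck 2, flow now 15.
No augmenting path remains; maximum flow = 15.
In the residual graph, reachable from S: {S, B, C}.
Min-cut edges: S→A (2), B→D (11), C→D (2); capacity 2 + 11 + 2 = 15.
This cut is saturated, so no flow can exceed 15.

15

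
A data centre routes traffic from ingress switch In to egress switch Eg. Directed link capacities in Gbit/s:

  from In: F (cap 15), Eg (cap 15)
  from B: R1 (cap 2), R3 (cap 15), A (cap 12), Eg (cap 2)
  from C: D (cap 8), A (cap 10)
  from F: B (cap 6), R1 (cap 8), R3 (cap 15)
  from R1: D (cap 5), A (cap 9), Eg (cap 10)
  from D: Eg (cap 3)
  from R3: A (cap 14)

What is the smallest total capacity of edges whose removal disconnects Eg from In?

Augment In→Eg: bottleneck 15, flow now 15.
Augment In→F→B→Eg: bottleneck 2, flow now 17.
Augment In→F→R1→Eg: bottleneck 8, flow now 25.
Augment In→F→B→R1→Eg: bottleneck 2, flow now 27.
No augmenting path remains; maximum flow = 27.
By max-flow min-cut, the minimum cut capacity equals the max flow.
In the residual graph, reachable from In: {In, B, F, R3, A}.
Min-cut edges: In→Eg (15), B→R1 (2), B→Eg (2), F→R1 (8); capacity 15 + 2 + 2 + 8 = 27.

27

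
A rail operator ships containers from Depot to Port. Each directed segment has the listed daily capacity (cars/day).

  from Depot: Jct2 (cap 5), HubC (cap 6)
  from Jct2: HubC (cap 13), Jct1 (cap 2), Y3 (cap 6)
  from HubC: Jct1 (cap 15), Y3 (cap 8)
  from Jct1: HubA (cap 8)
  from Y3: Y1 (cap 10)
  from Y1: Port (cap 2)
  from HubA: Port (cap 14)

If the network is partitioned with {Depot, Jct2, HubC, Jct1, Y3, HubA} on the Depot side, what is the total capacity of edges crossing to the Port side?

Edges leaving {Depot, Jct2, HubC, Jct1, Y3, HubA}: Y3→Y1 (10), HubA→Port (14).
Cut capacity = 10 + 14 = 24.

24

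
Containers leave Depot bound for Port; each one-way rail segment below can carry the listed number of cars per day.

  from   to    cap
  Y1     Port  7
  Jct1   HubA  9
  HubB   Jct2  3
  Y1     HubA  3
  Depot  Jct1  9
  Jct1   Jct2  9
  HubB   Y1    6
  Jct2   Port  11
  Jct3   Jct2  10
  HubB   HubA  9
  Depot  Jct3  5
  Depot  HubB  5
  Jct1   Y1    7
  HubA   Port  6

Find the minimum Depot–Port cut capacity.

19

Augment Depot→Jct3→Jct2→Port: bottleneck 5, flow now 5.
Augment Depot→Jct1→Y1→Port: bottleneck 7, flow now 12.
Augment Depot→Jct1→Jct2→Port: bottleneck 2, flow now 14.
Augment Depot→HubB→Jct2→Port: bottleneck 3, flow now 17.
Augment Depot→HubB→HubA→Port: bottleneck 2, flow now 19.
No augmenting path remains; maximum flow = 19.
By max-flow min-cut, the minimum cut capacity equals the max flow.
In the residual graph, reachable from Depot: {Depot}.
Min-cut edges: Depot→Jct3 (5), Depot→Jct1 (9), Depot→HubB (5); capacity 5 + 9 + 5 = 19.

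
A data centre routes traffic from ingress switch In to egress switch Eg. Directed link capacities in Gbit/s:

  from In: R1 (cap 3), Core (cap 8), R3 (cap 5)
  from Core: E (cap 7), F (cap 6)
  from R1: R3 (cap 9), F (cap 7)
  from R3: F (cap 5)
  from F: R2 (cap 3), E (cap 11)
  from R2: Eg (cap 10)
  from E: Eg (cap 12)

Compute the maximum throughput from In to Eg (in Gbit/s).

15

Augment In→Core→E→Eg: bottleneck 7, flow now 7.
Augment In→Core→F→R2→Eg: bottleneck 1, flow now 8.
Augment In→R1→F→R2→Eg: bottleneck 2, flow now 10.
Augment In→R1→F→E→Eg: bottleneck 1, flow now 11.
Augment In→R3→F→E→Eg: bottleneck 4, flow now 15.
No augmenting path remains; maximum flow = 15.
In the residual graph, reachable from In: {In, Core, R1, R3, F, E}.
Min-cut edges: F→R2 (3), E→Eg (12); capacity 3 + 12 = 15.
This cut is saturated, so no flow can exceed 15.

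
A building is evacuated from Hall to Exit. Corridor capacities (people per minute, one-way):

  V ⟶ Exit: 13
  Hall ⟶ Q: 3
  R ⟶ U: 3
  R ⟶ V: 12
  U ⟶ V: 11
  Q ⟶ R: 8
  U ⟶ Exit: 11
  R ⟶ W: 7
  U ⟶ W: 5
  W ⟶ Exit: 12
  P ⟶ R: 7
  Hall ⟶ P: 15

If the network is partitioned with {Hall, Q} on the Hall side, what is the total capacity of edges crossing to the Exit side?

23

Edges leaving {Hall, Q}: Hall→P (15), Q→R (8).
Cut capacity = 15 + 8 = 23.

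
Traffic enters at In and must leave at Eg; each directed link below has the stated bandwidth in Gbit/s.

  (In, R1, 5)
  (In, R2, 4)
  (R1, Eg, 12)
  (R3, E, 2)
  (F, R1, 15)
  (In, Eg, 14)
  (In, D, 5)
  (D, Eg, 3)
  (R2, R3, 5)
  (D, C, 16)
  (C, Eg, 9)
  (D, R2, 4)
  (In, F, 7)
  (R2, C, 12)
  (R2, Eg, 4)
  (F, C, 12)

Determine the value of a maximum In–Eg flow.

35

Augment In→Eg: bottleneck 14, flow now 14.
Augment In→R1→Eg: bottleneck 5, flow now 19.
Augment In→R2→Eg: bottleneck 4, flow now 23.
Augment In→D→Eg: bottleneck 3, flow now 26.
Augment In→F→R1→Eg: bottleneck 7, flow now 33.
Augment In→D→C→Eg: bottleneck 2, flow now 35.
No augmenting path remains; maximum flow = 35.
In the residual graph, reachable from In: {In}.
Min-cut edges: In→F (7), In→R1 (5), In→R2 (4), In→D (5), In→Eg (14); capacity 7 + 5 + 4 + 5 + 14 = 35.
This cut is saturated, so no flow can exceed 35.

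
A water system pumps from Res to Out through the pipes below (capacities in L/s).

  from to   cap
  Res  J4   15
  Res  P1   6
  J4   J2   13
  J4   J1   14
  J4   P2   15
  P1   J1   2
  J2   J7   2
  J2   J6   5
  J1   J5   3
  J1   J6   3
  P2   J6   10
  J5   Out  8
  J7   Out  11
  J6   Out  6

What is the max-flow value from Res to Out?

11

Augment Res→J4→J2→J7→Out: bottleneck 2, flow now 2.
Augment Res→J4→J2→J6→Out: bottleneck 5, flow now 7.
Augment Res→J4→J1→J5→Out: bottleneck 3, flow now 10.
Augment Res→J4→J1→J6→Out: bottleneck 1, flow now 11.
No augmenting path remains; maximum flow = 11.
In the residual graph, reachable from Res: {Res, J4, P1, J2, J1, P2, J6}.
Min-cut edges: J2→J7 (2), J1→J5 (3), J6→Out (6); capacity 2 + 3 + 6 = 11.
This cut is saturated, so no flow can exceed 11.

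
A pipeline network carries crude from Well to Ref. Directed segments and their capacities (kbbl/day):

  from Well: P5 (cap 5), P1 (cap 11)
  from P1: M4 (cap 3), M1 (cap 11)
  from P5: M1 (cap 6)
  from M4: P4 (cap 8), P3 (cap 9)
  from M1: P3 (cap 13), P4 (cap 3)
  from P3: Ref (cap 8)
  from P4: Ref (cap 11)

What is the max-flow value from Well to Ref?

14

Augment Well→P1→M4→P3→Ref: bottleneck 3, flow now 3.
Augment Well→P1→M1→P3→Ref: bottleneck 5, flow now 8.
Augment Well→P1→M1→P4→Ref: bottleneck 3, flow now 11.
Augment Well→P5→M1→P3→M4→P4→Ref: bottleneck 3, flow now 14. (uses reverse residual edge)
No augmenting path remains; maximum flow = 14.
In the residual graph, reachable from Well: {Well, P1, P5, M1, P3}.
Min-cut edges: P1→M4 (3), M1→P4 (3), P3→Ref (8); capacity 3 + 3 + 8 = 14.
This cut is saturated, so no flow can exceed 14.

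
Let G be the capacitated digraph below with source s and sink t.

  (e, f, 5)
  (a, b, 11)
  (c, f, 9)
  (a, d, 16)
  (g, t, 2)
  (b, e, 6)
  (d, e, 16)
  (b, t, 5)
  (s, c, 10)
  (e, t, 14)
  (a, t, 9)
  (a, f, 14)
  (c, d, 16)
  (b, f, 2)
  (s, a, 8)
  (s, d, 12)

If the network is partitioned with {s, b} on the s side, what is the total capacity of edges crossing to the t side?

43

Edges leaving {s, b}: s→a (8), s→c (10), s→d (12), b→e (6), b→f (2), b→t (5).
Cut capacity = 8 + 10 + 12 + 6 + 2 + 5 = 43.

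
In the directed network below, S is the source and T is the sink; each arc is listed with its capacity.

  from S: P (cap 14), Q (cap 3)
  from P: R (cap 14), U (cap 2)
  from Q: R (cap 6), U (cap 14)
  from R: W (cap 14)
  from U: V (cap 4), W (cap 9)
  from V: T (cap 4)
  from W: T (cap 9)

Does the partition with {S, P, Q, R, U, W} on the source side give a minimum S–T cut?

Given cut capacity: 4 + 9 = 13.
Augment S→P→R→W→T: bottleneck 9, flow now 9.
Augment S→P→U→V→T: bottleneck 2, flow now 11.
Augment S→Q→U→V→T: bottleneck 2, flow now 13.
No augmenting path remains; maximum flow = 13.
Cut capacity 13 equals the max flow, so it is a minimum cut.

Yes — it is a minimum cut (capacity 13).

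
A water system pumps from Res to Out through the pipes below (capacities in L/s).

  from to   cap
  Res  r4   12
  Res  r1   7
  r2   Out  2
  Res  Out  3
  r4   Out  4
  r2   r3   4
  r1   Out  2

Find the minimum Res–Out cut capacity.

Augment Res→Out: bottleneck 3, flow now 3.
Augment Res→r1→Out: bottleneck 2, flow now 5.
Augment Res→r4→Out: bottleneck 4, flow now 9.
No augmenting path remains; maximum flow = 9.
By max-flow min-cut, the minimum cut capacity equals the max flow.
In the residual graph, reachable from Res: {Res, r1, r4}.
Min-cut edges: Res→Out (3), r1→Out (2), r4→Out (4); capacity 3 + 2 + 4 = 9.

9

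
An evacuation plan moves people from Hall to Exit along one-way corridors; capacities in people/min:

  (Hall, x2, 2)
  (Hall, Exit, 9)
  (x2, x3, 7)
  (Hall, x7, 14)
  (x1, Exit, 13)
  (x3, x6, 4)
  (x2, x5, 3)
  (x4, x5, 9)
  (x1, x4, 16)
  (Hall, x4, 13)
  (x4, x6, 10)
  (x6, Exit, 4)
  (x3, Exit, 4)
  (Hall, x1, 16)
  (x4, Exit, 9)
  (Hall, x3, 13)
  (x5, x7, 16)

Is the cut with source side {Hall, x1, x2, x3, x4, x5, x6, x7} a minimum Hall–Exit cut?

Given cut capacity: 9 + 13 + 4 + 9 + 4 = 39.
Augment Hall→Exit: bottleneck 9, flow now 9.
Augment Hall→x1→Exit: bottleneck 13, flow now 22.
Augment Hall→x3→Exit: bottleneck 4, flow now 26.
Augment Hall→x4→Exit: bottleneck 9, flow now 35.
Augment Hall→x3→x6→Exit: bottleneck 4, flow now 39.
No augmenting path remains; maximum flow = 39.
Cut capacity 39 equals the max flow, so it is a minimum cut.

Yes — it is a minimum cut (capacity 39).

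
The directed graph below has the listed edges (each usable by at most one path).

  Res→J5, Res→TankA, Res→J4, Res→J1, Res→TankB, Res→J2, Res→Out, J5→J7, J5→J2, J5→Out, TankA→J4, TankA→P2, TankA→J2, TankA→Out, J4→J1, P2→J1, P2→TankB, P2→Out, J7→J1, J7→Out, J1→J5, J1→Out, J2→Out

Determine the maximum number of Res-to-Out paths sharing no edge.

6

Assign every edge capacity 1; by Menger, the answer equals the max flow.
Path Res→Out (+1); total 1.
Path Res→J5→Out (+1); total 2.
Path Res→TankA→Out (+1); total 3.
Path Res→J1→Out (+1); total 4.
Path Res→J2→Out (+1); total 5.
Path Res→J4→J1→J5→J7→Out (+1); total 6.
No residual Res→Out path; max flow = 6.
Certifying cut of size 6: {Res→J1, Res→J2, Res→J4, Res→J5, Res→Out, Res→TankA}.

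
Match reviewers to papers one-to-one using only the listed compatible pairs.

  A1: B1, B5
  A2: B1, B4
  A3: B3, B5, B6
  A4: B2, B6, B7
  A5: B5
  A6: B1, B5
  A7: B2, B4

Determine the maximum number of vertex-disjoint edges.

6

Unit-capacity flow: source→left, listed edges, right→sink; max matching = max flow.
Augmenting path A1→B1 (+1); matched 1.
Augmenting path A2→B4 (+1); matched 2.
Augmenting path A3→B3 (+1); matched 3.
Augmenting path A4→B2 (+1); matched 4.
Augmenting path A5→B5 (+1); matched 5.
Augmenting path A7→B2→A4→B6 (+1); matched 6.
No augmenting path remains; maximum matching = 6.
König certificate: {A2, A3, A4, A7, B1, B5} is a vertex cover of size 6 (every listed pair touches it), so no matching can be larger.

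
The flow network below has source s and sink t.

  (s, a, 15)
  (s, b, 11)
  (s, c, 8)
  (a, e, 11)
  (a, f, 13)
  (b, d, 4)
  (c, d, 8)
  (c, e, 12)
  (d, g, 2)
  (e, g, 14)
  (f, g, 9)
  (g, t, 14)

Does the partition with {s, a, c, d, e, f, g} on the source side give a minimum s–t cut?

Given cut capacity: 11 + 14 = 25.
Augment s→a→e→g→t: bottleneck 11, flow now 11.
Augment s→a→f→g→t: bottleneck 3, flow now 14.
No augmenting path remains; maximum flow = 14.
In the residual graph, reachable from s: {s, a, b, c, d, e, f, g}.
Min-cut edges: g→t (14); capacity 14 = 14.
Cut capacity 25 exceeds the max flow 14, so it is not minimum.

No — its capacity is 25, but the minimum cut has capacity 14.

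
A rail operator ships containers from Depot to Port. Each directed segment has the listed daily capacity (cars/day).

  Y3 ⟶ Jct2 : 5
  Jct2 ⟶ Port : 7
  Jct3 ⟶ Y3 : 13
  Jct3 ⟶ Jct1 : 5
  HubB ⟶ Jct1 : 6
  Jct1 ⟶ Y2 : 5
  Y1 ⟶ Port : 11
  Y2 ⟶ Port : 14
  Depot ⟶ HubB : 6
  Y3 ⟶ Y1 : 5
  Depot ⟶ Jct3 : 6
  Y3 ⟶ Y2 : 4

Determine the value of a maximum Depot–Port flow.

Augment Depot→Jct3→Jct1→Y2→Port: bottleneck 5, flow now 5.
Augment Depot→Jct3→Y3→Jct2→Port: bottleneck 1, flow now 6.
Augment Depot→HubB→Jct1→Jct3→Y3→Jct2→Port: bottleneck 4, flow now 10. (uses reverse residual edge)
Augment Depot→HubB→Jct1→Jct3→Y3→Y2→Port: bottleneck 1, flow now 11. (uses reverse residual edge)
No augmenting path remains; maximum flow = 11.
In the residual graph, reachable from Depot: {Depot, HubB, Jct1}.
Min-cut edges: Depot→Jct3 (6), Jct1→Y2 (5); capacity 6 + 5 = 11.
This cut is saturated, so no flow can exceed 11.

11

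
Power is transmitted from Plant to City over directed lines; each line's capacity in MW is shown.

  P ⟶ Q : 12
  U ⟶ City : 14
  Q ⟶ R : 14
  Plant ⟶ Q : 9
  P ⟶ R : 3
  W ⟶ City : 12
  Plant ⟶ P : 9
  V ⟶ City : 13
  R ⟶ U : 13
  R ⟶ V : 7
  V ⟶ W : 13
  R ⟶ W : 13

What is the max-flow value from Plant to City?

Augment Plant→P→R→U→City: bottleneck 3, flow now 3.
Augment Plant→Q→R→U→City: bottleneck 9, flow now 12.
Augment Plant→P→Q→R→U→City: bottleneck 1, flow now 13.
Augment Plant→P→Q→R→V→City: bottleneck 4, flow now 17.
No augmenting path remains; maximum flow = 17.
In the residual graph, reachable from Plant: {Plant, P, Q}.
Min-cut edges: P→R (3), Q→R (14); capacity 3 + 14 = 17.
This cut is saturated, so no flow can exceed 17.

17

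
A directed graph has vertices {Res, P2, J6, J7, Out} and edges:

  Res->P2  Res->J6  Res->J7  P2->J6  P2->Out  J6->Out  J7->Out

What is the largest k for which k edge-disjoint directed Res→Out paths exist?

Assign every edge capacity 1; by Menger, the answer equals the max flow.
Path Res→P2→Out (+1); total 1.
Path Res→J6→Out (+1); total 2.
Path Res→J7→Out (+1); total 3.
No residual Res→Out path; max flow = 3.
Certifying cut of size 3: {Res→J6, Res→J7, Res→P2}.

3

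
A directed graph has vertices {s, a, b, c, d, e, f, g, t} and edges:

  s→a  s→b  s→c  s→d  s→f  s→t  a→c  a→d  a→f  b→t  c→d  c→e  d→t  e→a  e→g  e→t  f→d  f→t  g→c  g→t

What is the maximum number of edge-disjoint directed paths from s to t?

5

Assign every edge capacity 1; by Menger, the answer equals the max flow.
Path s→t (+1); total 1.
Path s→b→t (+1); total 2.
Path s→d→t (+1); total 3.
Path s→f→t (+1); total 4.
Path s→c→e→t (+1); total 5.
No residual s→t path; max flow = 5.
Certifying cut of size 5: {c→e, d→t, f→t, s→b, s→t}.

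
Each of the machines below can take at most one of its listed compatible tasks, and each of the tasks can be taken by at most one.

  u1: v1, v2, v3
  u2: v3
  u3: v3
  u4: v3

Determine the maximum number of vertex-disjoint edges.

Unit-capacity flow: source→left, listed edges, right→sink; max matching = max flow.
Augmenting path u1→v1 (+1); matched 1.
Augmenting path u2→v3 (+1); matched 2.
No augmenting path remains; maximum matching = 2.
König certificate: {u1, v3} is a vertex cover of size 2 (every listed pair touches it), so no matching can be larger.

2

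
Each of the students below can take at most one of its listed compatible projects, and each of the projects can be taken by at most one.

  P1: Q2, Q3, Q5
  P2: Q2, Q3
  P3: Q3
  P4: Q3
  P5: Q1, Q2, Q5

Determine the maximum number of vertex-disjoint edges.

4

Unit-capacity flow: source→left, listed edges, right→sink; max matching = max flow.
Augmenting path P1→Q2 (+1); matched 1.
Augmenting path P2→Q3 (+1); matched 2.
Augmenting path P5→Q1 (+1); matched 3.
Augmenting path P3→Q3→P2→Q2→P1→Q5 (+1); matched 4.
No augmenting path remains; maximum matching = 4.
König certificate: {P1, P2, P5, Q3} is a vertex cover of size 4 (every listed pair touches it), so no matching can be larger.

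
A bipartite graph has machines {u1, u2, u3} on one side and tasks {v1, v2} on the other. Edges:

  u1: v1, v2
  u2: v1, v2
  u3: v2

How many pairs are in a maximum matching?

Unit-capacity flow: source→left, listed edges, right→sink; max matching = max flow.
Augmenting path u1→v1 (+1); matched 1.
Augmenting path u2→v2 (+1); matched 2.
No augmenting path remains; maximum matching = 2.
König certificate: {v1, v2} is a vertex cover of size 2 (every listed pair touches it), so no matching can be larger.

2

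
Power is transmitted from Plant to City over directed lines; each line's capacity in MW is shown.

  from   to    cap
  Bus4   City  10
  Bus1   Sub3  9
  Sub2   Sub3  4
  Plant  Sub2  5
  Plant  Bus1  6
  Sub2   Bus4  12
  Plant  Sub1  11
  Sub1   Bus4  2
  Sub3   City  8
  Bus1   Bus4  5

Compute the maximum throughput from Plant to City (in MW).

Augment Plant→Bus1→Bus4→City: bottleneck 5, flow now 5.
Augment Plant→Bus1→Sub3→City: bottleneck 1, flow now 6.
Augment Plant→Sub1→Bus4→City: bottleneck 2, flow now 8.
Augment Plant→Sub2→Bus4→City: bottleneck 3, flow now 11.
Augment Plant→Sub2→Sub3→City: bottleneck 2, flow now 13.
No augmenting path remains; maximum flow = 13.
In the residual graph, reachable from Plant: {Plant, Sub1}.
Min-cut edges: Plant→Bus1 (6), Plant→Sub2 (5), Sub1→Bus4 (2); capacity 6 + 5 + 2 = 13.
This cut is saturated, so no flow can exceed 13.

13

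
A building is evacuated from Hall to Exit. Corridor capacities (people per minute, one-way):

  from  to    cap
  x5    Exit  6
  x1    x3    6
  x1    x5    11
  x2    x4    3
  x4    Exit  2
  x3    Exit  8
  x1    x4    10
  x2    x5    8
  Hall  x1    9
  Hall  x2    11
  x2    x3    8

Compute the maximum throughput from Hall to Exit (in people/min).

16

Augment Hall→x1→x3→Exit: bottleneck 6, flow now 6.
Augment Hall→x1→x4→Exit: bottleneck 2, flow now 8.
Augment Hall→x1→x5→Exit: bottleneck 1, flow now 9.
Augment Hall→x2→x3→Exit: bottleneck 2, flow now 11.
Augment Hall→x2→x5→Exit: bottleneck 5, flow now 16.
No augmenting path remains; maximum flow = 16.
In the residual graph, reachable from Hall: {Hall, x1, x2, x3, x4, x5}.
Min-cut edges: x3→Exit (8), x4→Exit (2), x5→Exit (6); capacity 8 + 2 + 6 = 16.
This cut is saturated, so no flow can exceed 16.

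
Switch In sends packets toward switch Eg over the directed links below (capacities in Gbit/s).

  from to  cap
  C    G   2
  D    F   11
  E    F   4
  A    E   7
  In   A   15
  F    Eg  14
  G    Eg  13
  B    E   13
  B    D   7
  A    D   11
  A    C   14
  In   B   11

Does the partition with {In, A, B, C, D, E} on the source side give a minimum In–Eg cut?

No — its capacity is 17, but the minimum cut has capacity 16.

Given cut capacity: 2 + 11 + 4 = 17.
Augment In→A→C→G→Eg: bottleneck 2, flow now 2.
Augment In→A→D→F→Eg: bottleneck 11, flow now 13.
Augment In→A→E→F→Eg: bottleneck 2, flow now 15.
Augment In→B→E→F→Eg: bottleneck 1, flow now 16.
No augmenting path remains; maximum flow = 16.
In the residual graph, reachable from In: {In, A, B, C, D, E, F}.
Min-cut edges: C→G (2), F→Eg (14); capacity 2 + 14 = 16.
Cut capacity 17 exceeds the max flow 16, so it is not minimum.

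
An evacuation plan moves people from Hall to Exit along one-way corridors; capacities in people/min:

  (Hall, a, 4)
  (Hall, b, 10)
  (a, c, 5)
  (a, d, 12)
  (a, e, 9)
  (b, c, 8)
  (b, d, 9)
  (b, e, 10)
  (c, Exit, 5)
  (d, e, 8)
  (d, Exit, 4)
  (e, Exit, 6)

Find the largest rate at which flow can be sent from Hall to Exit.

Augment Hall→a→c→Exit: bottleneck 4, flow now 4.
Augment Hall→b→c→Exit: bottleneck 1, flow now 5.
Augment Hall→b→d→Exit: bottleneck 4, flow now 9.
Augment Hall→b→e→Exit: bottleneck 5, flow now 14.
No augmenting path remains; maximum flow = 14.
In the residual graph, reachable from Hall: {Hall}.
Min-cut edges: Hall→a (4), Hall→b (10); capacity 4 + 10 = 14.
This cut is saturated, so no flow can exceed 14.

14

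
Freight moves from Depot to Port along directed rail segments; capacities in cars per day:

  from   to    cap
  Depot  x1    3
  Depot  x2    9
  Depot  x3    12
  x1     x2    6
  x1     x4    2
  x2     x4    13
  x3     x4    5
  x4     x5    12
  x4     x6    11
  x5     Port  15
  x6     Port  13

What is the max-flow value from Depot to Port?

17

Augment Depot→x1→x4→x5→Port: bottleneck 2, flow now 2.
Augment Depot→x2→x4→x5→Port: bottleneck 9, flow now 11.
Augment Depot→x3→x4→x5→Port: bottleneck 1, flow now 12.
Augment Depot→x3→x4→x6→Port: bottleneck 4, flow now 16.
Augment Depot→x1→x2→x4→x6→Port: bottleneck 1, flow now 17.
No augmenting path remains; maximum flow = 17.
In the residual graph, reachable from Depot: {Depot, x3}.
Min-cut edges: Depot→x1 (3), Depot→x2 (9), x3→x4 (5); capacity 3 + 9 + 5 = 17.
This cut is saturated, so no flow can exceed 17.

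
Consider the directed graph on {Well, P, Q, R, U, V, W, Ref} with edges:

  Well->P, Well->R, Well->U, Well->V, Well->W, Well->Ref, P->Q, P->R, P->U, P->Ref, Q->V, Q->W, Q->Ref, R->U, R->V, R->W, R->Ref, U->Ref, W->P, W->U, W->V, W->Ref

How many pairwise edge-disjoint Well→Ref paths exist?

Assign every edge capacity 1; by Menger, the answer equals the max flow.
Path Well→Ref (+1); total 1.
Path Well→P→Ref (+1); total 2.
Path Well→R→Ref (+1); total 3.
Path Well→U→Ref (+1); total 4.
Path Well→W→Ref (+1); total 5.
No residual Well→Ref path; max flow = 5.
Certifying cut of size 5: {Well→P, Well→R, Well→Ref, Well→U, Well→W}.

5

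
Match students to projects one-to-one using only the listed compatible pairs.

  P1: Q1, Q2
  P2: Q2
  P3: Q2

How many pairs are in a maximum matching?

Unit-capacity flow: source→left, listed edges, right→sink; max matching = max flow.
Augmenting path P1→Q1 (+1); matched 1.
Augmenting path P2→Q2 (+1); matched 2.
No augmenting path remains; maximum matching = 2.
König certificate: {P1, Q2} is a vertex cover of size 2 (every listed pair touches it), so no matching can be larger.

2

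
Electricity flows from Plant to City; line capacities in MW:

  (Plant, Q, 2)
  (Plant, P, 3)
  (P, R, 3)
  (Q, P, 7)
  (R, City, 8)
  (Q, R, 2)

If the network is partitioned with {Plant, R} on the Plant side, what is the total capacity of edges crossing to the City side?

13

Edges leaving {Plant, R}: Plant→P (3), Plant→Q (2), R→City (8).
Cut capacity = 3 + 2 + 8 = 13.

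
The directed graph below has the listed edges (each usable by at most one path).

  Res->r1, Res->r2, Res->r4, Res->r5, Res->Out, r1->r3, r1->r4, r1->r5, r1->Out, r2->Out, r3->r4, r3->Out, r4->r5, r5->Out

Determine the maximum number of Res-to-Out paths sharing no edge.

Assign every edge capacity 1; by Menger, the answer equals the max flow.
Path Res→Out (+1); total 1.
Path Res→r1→Out (+1); total 2.
Path Res→r2→Out (+1); total 3.
Path Res→r5→Out (+1); total 4.
No residual Res→Out path; max flow = 4.
Certifying cut of size 4: {Res→Out, Res→r1, Res→r2, r5→Out}.

4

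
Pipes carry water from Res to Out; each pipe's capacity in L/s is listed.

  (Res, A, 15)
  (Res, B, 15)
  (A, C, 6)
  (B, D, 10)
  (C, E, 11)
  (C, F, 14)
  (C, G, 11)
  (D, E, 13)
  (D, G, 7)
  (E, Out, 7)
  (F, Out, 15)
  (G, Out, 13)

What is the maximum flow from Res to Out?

16

Augment Res→A→C→E→Out: bottleneck 6, flow now 6.
Augment Res→B→D→E→Out: bottleneck 1, flow now 7.
Augment Res→B→D→G→Out: bottleneck 7, flow now 14.
Augment Res→B→D→E→C→F→Out: bottleneck 2, flow now 16. (uses reverse residual edge)
No augmenting path remains; maximum flow = 16.
In the residual graph, reachable from Res: {Res, A, B}.
Min-cut edges: A→C (6), B→D (10); capacity 6 + 10 = 16.
This cut is saturated, so no flow can exceed 16.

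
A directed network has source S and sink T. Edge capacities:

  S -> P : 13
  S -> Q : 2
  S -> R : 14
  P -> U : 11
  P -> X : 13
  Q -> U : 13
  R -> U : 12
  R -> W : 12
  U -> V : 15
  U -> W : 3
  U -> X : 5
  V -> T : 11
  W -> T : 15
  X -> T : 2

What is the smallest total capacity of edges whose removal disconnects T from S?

Augment S→P→X→T: bottleneck 2, flow now 2.
Augment S→R→W→T: bottleneck 12, flow now 14.
Augment S→P→U→V→T: bottleneck 11, flow now 25.
Augment S→Q→U→W→T: bottleneck 2, flow now 27.
Augment S→R→U→W→T: bottleneck 1, flow now 28.
No augmenting path remains; maximum flow = 28.
By max-flow min-cut, the minimum cut capacity equals the max flow.
In the residual graph, reachable from S: {S, P, Q, R, U, V, X}.
Min-cut edges: R→W (12), U→W (3), V→T (11), X→T (2); capacity 12 + 3 + 11 + 2 = 28.

28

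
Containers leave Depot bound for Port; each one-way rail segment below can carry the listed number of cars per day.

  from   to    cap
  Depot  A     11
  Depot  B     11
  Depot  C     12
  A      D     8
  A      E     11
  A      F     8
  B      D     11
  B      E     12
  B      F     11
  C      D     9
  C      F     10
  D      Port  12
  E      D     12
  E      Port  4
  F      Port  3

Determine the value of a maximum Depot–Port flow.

Augment Depot→A→D→Port: bottleneck 8, flow now 8.
Augment Depot→A→E→Port: bottleneck 3, flow now 11.
Augment Depot→B→D→Port: bottleneck 4, flow now 15.
Augment Depot→B→E→Port: bottleneck 1, flow now 16.
Augment Depot→B→F→Port: bottleneck 3, flow now 19.
No augmenting path remains; maximum flow = 19.
In the residual graph, reachable from Depot: {Depot, A, B, C, D, E, F}.
Min-cut edges: D→Port (12), E→Port (4), F→Port (3); capacity 12 + 4 + 3 = 19.
This cut is saturated, so no flow can exceed 19.

19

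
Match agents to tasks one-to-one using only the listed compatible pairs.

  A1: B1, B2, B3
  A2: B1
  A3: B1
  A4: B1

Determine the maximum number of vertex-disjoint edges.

2

Unit-capacity flow: source→left, listed edges, right→sink; max matching = max flow.
Augmenting path A1→B1 (+1); matched 1.
Augmenting path A2→B1→A1→B2 (+1); matched 2.
No augmenting path remains; maximum matching = 2.
König certificate: {A1, B1} is a vertex cover of size 2 (every listed pair touches it), so no matching can be larger.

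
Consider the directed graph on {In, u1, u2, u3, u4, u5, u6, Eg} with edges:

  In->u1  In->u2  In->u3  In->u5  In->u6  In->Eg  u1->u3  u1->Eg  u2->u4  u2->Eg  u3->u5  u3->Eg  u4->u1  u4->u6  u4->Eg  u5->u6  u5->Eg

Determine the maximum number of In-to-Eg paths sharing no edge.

5

Assign every edge capacity 1; by Menger, the answer equals the max flow.
Path In→Eg (+1); total 1.
Path In→u1→Eg (+1); total 2.
Path In→u2→Eg (+1); total 3.
Path In→u3→Eg (+1); total 4.
Path In→u5→Eg (+1); total 5.
No residual In→Eg path; max flow = 5.
Certifying cut of size 5: {In→Eg, In→u1, In→u2, In→u3, In→u5}.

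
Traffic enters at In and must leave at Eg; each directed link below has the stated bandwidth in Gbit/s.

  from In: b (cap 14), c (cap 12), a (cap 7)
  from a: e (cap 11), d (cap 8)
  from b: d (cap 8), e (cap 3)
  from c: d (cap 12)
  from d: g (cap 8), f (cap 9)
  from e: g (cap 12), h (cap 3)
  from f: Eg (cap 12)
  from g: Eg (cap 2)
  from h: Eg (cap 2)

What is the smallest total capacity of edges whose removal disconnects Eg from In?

13

Augment In→a→d→f→Eg: bottleneck 7, flow now 7.
Augment In→b→d→f→Eg: bottleneck 2, flow now 9.
Augment In→b→d→g→Eg: bottleneck 2, flow now 11.
Augment In→b→e→h→Eg: bottleneck 2, flow now 13.
No augmenting path remains; maximum flow = 13.
By max-flow min-cut, the minimum cut capacity equals the max flow.
In the residual graph, reachable from In: {In, a, b, c, d, e, g, h}.
Min-cut edges: d→f (9), g→Eg (2), h→Eg (2); capacity 9 + 2 + 2 = 13.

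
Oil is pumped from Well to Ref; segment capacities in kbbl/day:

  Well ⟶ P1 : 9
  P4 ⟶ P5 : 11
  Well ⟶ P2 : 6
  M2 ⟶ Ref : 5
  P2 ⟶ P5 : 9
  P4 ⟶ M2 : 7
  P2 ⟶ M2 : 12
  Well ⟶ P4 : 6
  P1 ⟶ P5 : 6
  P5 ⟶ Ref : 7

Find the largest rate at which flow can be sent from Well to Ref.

Augment Well→P2→M2→Ref: bottleneck 5, flow now 5.
Augment Well→P2→P5→Ref: bottleneck 1, flow now 6.
Augment Well→P4→P5→Ref: bottleneck 6, flow now 12.
No augmenting path remains; maximum flow = 12.
In the residual graph, reachable from Well: {Well, P2, P4, P1, M2, P5}.
Min-cut edges: M2→Ref (5), P5→Ref (7); capacity 5 + 7 = 12.
This cut is saturated, so no flow can exceed 12.

12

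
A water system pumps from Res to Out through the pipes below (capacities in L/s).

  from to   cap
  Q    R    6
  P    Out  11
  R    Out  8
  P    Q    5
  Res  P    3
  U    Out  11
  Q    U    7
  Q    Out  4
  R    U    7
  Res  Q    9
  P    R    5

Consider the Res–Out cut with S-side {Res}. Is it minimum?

Yes — it is a minimum cut (capacity 12).

Given cut capacity: 3 + 9 = 12.
Augment Res→P→Out: bottleneck 3, flow now 3.
Augment Res→Q→Out: bottleneck 4, flow now 7.
Augment Res→Q→R→Out: bottleneck 5, flow now 12.
No augmenting path remains; maximum flow = 12.
Cut capacity 12 equals the max flow, so it is a minimum cut.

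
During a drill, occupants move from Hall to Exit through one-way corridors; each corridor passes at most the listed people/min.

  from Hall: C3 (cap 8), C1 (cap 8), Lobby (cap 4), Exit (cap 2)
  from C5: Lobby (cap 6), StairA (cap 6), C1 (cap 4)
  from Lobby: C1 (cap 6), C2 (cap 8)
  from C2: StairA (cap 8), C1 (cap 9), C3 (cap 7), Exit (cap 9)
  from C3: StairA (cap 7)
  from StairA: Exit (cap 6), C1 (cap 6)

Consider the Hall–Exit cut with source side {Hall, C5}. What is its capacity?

38

Edges leaving {Hall, C5}: Hall→Lobby (4), Hall→C3 (8), Hall→C1 (8), Hall→Exit (2), C5→Lobby (6), C5→C1 (4), C5→StairA (6).
Cut capacity = 4 + 8 + 8 + 2 + 6 + 4 + 6 = 38.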